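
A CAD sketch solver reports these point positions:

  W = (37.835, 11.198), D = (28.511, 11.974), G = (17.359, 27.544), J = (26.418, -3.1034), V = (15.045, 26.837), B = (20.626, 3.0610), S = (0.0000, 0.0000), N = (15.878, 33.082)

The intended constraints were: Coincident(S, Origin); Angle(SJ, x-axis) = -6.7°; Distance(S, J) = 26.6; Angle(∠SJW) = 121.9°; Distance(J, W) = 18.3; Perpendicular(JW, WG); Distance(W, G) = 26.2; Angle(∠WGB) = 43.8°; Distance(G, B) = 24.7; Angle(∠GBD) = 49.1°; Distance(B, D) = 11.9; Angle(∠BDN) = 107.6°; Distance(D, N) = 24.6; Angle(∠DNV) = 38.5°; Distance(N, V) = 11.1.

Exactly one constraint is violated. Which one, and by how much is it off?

Distance(N, V) = 11.1 — off by 4.80.

S = (0.00, 0.00) ✓; SJ at -6.700° ✓; |SJ| = 26.60 ✓; ∠SJW = 121.9° ✓; |JW| = 18.30 ✓; ∠(JW, WG) = 90.00° ✓; |WG| = 26.20 ✓; ∠WGB = 43.80° ✓; |GB| = 24.70 ✓; ∠GBD = 49.10° ✓; |BD| = 11.90 ✓; ∠BDN = 107.6° ✓; |DN| = 24.60 ✓; ∠DNV = 38.50° ✓; |NV| = 6.300 ✗.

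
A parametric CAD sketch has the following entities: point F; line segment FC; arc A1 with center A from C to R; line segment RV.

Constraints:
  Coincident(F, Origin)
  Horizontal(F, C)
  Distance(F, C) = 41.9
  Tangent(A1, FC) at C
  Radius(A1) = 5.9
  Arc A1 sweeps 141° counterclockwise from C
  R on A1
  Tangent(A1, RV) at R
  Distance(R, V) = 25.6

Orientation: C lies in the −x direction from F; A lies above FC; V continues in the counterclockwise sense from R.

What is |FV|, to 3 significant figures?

63.9

F is at the origin; F and C share the same y with |FC| = 41.9 and C on the −x side, so C = (-41.9, 0.00). A1 meets FC tangentially, so AC is at right angles to FC, so A = C + (0, 5.9) = (-41.9, 5.90). On A1, C sits at bearing -90° from A; a 141° counterclockwise sweep puts R at bearing 51°, so R = A + 5.9·(cos 51°, sin 51°) = (-38.2, 10.5). The tangent condition forces AR to be normal to RV, so RV runs along (−sin 51°, cos 51°); with |RV| = 25.6, V = (-58.1, 26.6). Then |FV| = |V − F| = 63.9.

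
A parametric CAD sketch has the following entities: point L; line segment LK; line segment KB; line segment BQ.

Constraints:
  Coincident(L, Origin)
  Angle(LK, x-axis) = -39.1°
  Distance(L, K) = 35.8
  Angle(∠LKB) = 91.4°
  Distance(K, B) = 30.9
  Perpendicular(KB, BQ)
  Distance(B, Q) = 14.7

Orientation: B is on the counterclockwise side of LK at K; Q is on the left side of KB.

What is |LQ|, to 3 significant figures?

38.1

∠LKB = 91.4°, so KB runs at -39.1° + (180° − 91.4°) = 49.5° from the x-axis; with |KB| = 30.9, B = K + 30.9·(cos 49.5°, sin 49.5°) = (47.9, 0.918). KB is perpendicular to BQ; with |BQ| = 14.7 on the left of KB, Q = B + 14.7·(-0.760, 0.649) = (36.7, 10.5). Then |LQ| = |Q − L| = 38.1.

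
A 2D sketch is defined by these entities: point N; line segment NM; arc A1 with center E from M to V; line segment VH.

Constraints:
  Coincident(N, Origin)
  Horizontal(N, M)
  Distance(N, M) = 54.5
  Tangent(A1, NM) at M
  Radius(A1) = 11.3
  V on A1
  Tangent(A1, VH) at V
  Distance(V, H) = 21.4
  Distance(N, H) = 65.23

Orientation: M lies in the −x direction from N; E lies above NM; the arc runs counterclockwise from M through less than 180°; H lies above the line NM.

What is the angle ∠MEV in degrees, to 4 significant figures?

118.4°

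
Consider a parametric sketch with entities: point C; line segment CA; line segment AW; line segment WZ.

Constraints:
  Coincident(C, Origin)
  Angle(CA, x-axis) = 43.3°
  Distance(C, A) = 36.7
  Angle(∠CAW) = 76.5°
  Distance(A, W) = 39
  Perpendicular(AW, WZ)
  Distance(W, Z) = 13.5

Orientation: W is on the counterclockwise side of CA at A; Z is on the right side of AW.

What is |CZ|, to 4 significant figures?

57.84

C is at the origin; CA runs at 43.3° with length 36.7, so A = 36.7·(cos 43.3°, sin 43.3°) = (26.71, 25.17). ∠CAW = 76.5°, so AW runs at 43.3° + (180° − 76.5°) = 146.8° from the x-axis; with |AW| = 39.0, W = A + 39.0·(cos 146.8°, sin 146.8°) = (-5.925, 46.52). AW is perpendicular to WZ; with |WZ| = 13.5 on the right of AW, Z = W + 13.5·(0.5476, 0.8368) = (1.468, 57.82). Then |CZ| = |Z − C| = 57.84.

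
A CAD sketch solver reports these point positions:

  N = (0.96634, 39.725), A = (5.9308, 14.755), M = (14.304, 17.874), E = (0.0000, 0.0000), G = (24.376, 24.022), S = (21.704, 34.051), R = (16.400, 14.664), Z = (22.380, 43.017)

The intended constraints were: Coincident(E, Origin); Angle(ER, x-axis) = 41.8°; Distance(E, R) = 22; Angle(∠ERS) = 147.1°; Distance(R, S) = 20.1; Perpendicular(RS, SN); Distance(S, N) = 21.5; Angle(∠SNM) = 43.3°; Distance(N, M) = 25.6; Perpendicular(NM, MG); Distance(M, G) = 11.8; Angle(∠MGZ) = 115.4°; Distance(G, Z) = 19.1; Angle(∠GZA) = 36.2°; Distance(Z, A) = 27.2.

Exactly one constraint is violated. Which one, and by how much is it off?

Distance(Z, A) = 27.2 — off by 5.50.

E = (0.00, 0.00) ✓; ER at 41.80° ✓; |ER| = 22.00 ✓; ∠ERS = 147.1° ✓; |RS| = 20.10 ✓; ∠(RS, SN) = 90.00° ✓; |SN| = 21.50 ✓; ∠SNM = 43.30° ✓; |NM| = 25.60 ✓; ∠(NM, MG) = 90.00° ✓; |MG| = 11.80 ✓; ∠MGZ = 115.4° ✓; |GZ| = 19.10 ✓; ∠GZA = 36.20° ✓; |ZA| = 32.70 ✗.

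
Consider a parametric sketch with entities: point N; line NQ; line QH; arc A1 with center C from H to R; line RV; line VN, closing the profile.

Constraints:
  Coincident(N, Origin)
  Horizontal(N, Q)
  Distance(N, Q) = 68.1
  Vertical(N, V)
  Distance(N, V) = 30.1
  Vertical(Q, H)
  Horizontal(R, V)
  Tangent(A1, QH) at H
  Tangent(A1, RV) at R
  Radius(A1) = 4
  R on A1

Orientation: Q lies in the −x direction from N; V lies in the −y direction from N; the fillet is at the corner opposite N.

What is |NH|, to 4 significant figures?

72.93

N is at the origin; NQ is horizontal with |NQ| = 68.1 and Q on the −x side, so Q = (-68.10, 0.000). NV is vertical with |NV| = 30.1 and V on the −y side, so V = (0.000, -30.10). The virtual corner opposite N is at (-68.10, -30.10). Since A1 is tangent to QH there, CH ⟂ QH and A1 meets RV tangentially, so CR is at right angles to RV, with radius 4.0, so the center C sits 4.0 in from both sides at C = (-64.10, -26.10). That places the tangent points at H = (-68.10, -26.10) on QH and R = (-64.10, -30.10) on RV. Then |NH| = |H − N| = 72.93.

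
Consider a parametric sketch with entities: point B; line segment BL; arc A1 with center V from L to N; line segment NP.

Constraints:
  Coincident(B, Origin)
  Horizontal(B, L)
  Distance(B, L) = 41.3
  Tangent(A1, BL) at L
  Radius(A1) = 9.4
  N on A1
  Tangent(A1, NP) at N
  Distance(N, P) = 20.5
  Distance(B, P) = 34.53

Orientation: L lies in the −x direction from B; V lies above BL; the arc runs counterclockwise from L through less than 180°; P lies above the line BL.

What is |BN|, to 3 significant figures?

33.2

B is at the origin; B and L share the same y with |BL| = 41.3 and L on the −x side, so L = (-41.3, 0.00). Since A1 is tangent to BL there, VL ⟂ BL, so V = L + (0, 9.4) = (-41.3, 9.40). Since VN ⟂ NP (tangency), |VP| = √(9.4² + 20.5²) = 22.6 regardless of where N sits on A1. So P lies on both circle(B, 34.53) and circle(V, 22.6); the above-BL intersection is P = (-24.4, 24.4). N is the foot of the tangent from P: N = (-32.7, 5.62).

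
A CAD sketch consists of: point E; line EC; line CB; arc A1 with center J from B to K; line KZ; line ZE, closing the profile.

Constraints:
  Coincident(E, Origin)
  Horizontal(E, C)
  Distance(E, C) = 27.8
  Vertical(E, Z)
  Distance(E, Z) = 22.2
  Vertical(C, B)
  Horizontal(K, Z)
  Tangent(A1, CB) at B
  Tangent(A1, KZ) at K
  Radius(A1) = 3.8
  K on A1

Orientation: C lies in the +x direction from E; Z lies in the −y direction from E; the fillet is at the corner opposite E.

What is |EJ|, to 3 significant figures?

30.2

E is at the origin; EC is horizontal with |EC| = 27.8 and C on the +x side, so C = (27.8, 0.00). EZ is vertical with |EZ| = 22.2 and Z on the −y side, so Z = (0.00, -22.2). The virtual corner opposite E is at (27.8, -22.2). A1 meets CB tangentially, so JB is at right angles to CB and tangency of A1 to KZ means the radius JK is perpendicular to KZ, with radius 3.8, so the center J sits 3.8 in from both sides at J = (24.0, -18.4). Then |EJ| = |J − E| = 30.2.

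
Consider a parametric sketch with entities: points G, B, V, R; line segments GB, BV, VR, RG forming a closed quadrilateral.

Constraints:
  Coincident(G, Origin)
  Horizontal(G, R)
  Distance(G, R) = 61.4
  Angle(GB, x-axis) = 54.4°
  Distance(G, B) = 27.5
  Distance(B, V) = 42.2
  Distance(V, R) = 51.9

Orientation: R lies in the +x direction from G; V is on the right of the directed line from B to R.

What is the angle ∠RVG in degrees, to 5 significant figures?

101.78°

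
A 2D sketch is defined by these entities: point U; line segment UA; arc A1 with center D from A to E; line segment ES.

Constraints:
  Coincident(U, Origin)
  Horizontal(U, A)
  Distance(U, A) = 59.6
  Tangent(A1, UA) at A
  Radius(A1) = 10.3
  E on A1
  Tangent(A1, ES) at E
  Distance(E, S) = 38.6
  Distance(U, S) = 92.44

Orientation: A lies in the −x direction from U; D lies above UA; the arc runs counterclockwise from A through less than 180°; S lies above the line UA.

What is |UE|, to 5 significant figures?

55.691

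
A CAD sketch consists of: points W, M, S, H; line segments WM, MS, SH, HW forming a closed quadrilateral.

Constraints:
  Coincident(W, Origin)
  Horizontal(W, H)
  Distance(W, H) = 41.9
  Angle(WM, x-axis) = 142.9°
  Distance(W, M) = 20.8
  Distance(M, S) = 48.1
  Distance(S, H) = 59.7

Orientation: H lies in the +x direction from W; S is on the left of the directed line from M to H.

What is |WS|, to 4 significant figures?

52.78

Checks: |MS| = 48.10 ✓; |SH| = 59.70 ✓.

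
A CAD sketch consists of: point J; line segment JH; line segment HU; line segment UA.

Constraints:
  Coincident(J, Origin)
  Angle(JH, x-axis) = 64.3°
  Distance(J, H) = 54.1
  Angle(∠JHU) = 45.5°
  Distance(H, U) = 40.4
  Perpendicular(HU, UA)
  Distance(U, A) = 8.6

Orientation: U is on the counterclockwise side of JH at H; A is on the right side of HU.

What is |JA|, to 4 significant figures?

47.25

∠JHU = 45.5°, so HU runs at 64.3° + (180° − 45.5°) = 198.8° from the x-axis; with |HU| = 40.4, U = H + 40.4·(cos 198.8°, sin 198.8°) = (-14.78, 35.73). HU is perpendicular to UA; with |UA| = 8.6 on the right of HU, A = U + 8.6·(-0.3223, 0.9466) = (-17.56, 43.87). Then |JA| = |A − J| = 47.25.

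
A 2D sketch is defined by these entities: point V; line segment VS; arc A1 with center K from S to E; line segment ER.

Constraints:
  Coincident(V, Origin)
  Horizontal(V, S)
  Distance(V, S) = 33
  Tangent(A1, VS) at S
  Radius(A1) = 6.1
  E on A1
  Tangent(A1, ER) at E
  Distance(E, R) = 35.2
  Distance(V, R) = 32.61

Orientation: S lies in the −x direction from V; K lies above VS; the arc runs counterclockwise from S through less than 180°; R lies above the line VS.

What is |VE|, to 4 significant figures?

28.10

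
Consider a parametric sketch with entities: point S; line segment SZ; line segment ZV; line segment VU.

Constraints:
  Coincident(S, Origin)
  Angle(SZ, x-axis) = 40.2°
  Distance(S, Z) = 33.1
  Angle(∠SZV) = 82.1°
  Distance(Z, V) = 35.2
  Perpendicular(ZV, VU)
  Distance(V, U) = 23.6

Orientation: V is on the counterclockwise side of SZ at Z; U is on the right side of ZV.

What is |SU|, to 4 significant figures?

64.18

S is at the origin; SZ runs at 40.2° with length 33.1, so Z = 33.1·(cos 40.2°, sin 40.2°) = (25.28, 21.36). ∠SZV = 82.1°, so ZV runs at 40.2° + (180° − 82.1°) = 138.1° from the x-axis; with |ZV| = 35.2, V = Z + 35.2·(cos 138.1°, sin 138.1°) = (-0.9181, 44.87). ZV is perpendicular to VU; with |VU| = 23.6 on the right of ZV, U = V + 23.6·(0.6678, 0.7443) = (14.84, 62.44). Then |SU| = |U − S| = 64.18.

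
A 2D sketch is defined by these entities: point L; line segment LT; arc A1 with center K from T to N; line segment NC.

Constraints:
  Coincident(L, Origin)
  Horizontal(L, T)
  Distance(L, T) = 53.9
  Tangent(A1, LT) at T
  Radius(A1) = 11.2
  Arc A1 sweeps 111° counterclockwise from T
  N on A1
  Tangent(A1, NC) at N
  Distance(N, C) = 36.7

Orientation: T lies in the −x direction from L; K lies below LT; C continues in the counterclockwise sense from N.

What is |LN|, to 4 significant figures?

66.13

A1 meets LT tangentially, so KT is at right angles to LT, so K = T + (0, -11.2) = (-53.90, -11.20). On A1, T sits at bearing 90° from K; a 111° counterclockwise sweep puts N at bearing 201°, so N = K + 11.2·(cos 201°, sin 201°) = (-64.36, -15.21). Then |LN| = |N − L| = 66.13.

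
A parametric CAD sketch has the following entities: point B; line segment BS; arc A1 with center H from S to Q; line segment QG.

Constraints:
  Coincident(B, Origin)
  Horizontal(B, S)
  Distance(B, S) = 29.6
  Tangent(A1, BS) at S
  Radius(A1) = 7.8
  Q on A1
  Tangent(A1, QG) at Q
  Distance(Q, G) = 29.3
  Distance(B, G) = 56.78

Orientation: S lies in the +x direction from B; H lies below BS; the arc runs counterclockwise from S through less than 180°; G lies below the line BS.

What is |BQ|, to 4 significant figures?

27.86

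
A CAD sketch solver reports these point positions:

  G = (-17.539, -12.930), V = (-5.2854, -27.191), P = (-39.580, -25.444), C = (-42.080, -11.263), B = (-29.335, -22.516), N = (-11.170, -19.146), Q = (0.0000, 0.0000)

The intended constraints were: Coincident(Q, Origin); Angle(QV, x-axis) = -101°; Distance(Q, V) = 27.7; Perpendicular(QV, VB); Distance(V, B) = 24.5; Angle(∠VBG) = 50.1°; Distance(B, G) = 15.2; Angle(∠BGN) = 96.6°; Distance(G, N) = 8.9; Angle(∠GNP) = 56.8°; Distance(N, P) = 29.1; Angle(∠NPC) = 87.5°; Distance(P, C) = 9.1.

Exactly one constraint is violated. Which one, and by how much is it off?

Distance(P, C) = 9.1 — off by 5.30.

Q = (0.00, 0.00) ✓; QV at -101.0° ✓; |QV| = 27.70 ✓; ∠(QV, VB) = 90.00° ✓; |VB| = 24.50 ✓; ∠VBG = 50.10° ✓; |BG| = 15.20 ✓; ∠BGN = 96.60° ✓; |GN| = 8.900 ✓; ∠GNP = 56.80° ✓; |NP| = 29.10 ✓; ∠NPC = 87.50° ✓; |PC| = 14.40 ✗.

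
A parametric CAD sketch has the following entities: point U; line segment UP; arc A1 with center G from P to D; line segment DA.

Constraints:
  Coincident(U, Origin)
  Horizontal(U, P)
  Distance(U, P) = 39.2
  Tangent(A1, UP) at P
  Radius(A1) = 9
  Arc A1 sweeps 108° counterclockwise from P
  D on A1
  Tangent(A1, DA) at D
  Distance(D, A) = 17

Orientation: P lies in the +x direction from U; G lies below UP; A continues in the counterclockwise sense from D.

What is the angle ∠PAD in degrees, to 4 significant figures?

24.75°

On A1, P sits at bearing 90° from G; a 108° counterclockwise sweep puts D at bearing 198°, so D = G + 9.0·(cos 198°, sin 198°) = (30.64, -11.78). A1 meets DA tangentially, so GD is at right angles to DA, so DA runs along (−sin 198°, cos 198°); with |DA| = 17.0, A = (35.89, -27.95). Then cos ∠PAD = AP·AD / (|AP||AD|), giving 24.75°.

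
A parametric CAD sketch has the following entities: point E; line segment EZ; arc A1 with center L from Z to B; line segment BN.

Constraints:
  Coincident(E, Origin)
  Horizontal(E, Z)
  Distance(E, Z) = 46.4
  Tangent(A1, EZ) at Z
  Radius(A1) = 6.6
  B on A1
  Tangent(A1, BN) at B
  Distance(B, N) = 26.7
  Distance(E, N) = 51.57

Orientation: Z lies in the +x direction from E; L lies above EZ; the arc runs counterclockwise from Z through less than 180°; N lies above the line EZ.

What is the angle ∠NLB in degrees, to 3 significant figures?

76.1°

Checks: |LB| = 6.600 ✓; ∠(LB, BN) = 90.00° ✓; |BN| = 26.70 ✓; |EN| = 51.57 ✓.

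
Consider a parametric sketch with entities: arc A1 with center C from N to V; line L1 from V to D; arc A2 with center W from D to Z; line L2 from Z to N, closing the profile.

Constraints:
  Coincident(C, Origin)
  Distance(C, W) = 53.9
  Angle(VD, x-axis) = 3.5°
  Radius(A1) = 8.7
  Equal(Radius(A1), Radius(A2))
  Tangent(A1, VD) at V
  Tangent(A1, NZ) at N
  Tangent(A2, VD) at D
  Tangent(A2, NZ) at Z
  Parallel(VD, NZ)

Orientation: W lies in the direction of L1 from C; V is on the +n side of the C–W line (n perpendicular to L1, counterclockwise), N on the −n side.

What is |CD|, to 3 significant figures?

54.6

Tangency of A1 to both parallel lines with radius 8.7 puts V and N at C ± 8.7·n: V = (-0.531, 8.68), N = (0.531, -8.68). Equal radii place D and Z the same way about W: D = W + 8.7·n = (53.3, 12.0), Z = W − 8.7·n = (54.3, -5.39). Then |CD| = |D − C| = 54.6.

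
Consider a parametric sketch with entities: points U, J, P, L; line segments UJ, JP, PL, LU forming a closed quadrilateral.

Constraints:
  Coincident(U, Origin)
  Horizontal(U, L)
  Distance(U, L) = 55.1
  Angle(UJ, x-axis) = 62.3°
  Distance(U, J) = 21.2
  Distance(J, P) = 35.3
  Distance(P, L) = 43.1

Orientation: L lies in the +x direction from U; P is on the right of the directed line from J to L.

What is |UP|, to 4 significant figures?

22.12

Checks: |JP| = 35.30 ✓; |PL| = 43.10 ✓.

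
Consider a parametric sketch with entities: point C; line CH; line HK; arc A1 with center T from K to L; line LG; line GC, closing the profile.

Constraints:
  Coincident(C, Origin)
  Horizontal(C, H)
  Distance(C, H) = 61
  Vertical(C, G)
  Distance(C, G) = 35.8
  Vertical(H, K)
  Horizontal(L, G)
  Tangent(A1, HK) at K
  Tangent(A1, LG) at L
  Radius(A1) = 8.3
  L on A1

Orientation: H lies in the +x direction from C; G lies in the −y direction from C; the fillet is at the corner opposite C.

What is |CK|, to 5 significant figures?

66.912

C is at the origin; CH is horizontal with |CH| = 61.0 and H on the +x side, so H = (61.000, 0.0000). CG is vertical with |CG| = 35.8 and G on the −y side, so G = (0.0000, -35.800). The virtual corner opposite C is at (61.000, -35.800). The tangent condition forces TK to be normal to HK and tangency of A1 to LG means the radius TL is perpendicular to LG, with radius 8.3, so the center T sits 8.3 in from both sides at T = (52.700, -27.500). That places the tangent points at K = (61.000, -27.500) on HK and L = (52.700, -35.800) on LG. Then |CK| = |K − C| = 66.912.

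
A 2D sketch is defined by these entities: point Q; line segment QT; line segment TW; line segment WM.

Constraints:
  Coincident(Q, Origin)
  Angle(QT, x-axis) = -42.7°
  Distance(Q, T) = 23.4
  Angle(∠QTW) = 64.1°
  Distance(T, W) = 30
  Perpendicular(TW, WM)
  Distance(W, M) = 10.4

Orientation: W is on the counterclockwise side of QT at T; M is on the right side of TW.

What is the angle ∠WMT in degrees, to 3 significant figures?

70.9°

Q is at the origin; QT runs at -42.7° with length 23.4, so T = 23.4·(cos -42.7°, sin -42.7°) = (17.2, -15.9). ∠QTW = 64.1°, so TW runs at -42.7° + (180° − 64.1°) = 73.2° from the x-axis; with |TW| = 30.0, W = T + 30.0·(cos 73.2°, sin 73.2°) = (25.9, 12.9). TW is perpendicular to WM; with |WM| = 10.4 on the right of TW, M = W + 10.4·(0.957, -0.289) = (35.8, 9.84). Then cos ∠WMT = MW·MT / (|MW||MT|), giving 70.9°.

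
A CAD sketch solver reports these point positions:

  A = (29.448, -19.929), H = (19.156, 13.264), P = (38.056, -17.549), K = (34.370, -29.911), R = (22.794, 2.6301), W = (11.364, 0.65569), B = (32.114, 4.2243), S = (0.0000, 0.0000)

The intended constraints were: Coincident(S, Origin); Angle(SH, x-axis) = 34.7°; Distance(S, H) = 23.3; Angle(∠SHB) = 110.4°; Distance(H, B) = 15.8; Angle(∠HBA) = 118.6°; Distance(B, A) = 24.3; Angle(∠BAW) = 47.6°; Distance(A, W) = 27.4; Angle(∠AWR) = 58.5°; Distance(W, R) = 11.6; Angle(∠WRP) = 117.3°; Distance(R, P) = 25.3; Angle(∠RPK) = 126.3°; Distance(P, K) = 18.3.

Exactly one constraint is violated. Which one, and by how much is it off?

Distance(P, K) = 18.3 — off by 5.40.

S = (0.00, 0.00) ✓; SH at 34.70° ✓; |SH| = 23.30 ✓; ∠SHB = 110.4° ✓; |HB| = 15.80 ✓; ∠HBA = 118.6° ✓; |BA| = 24.30 ✓; ∠BAW = 47.60° ✓; |AW| = 27.40 ✓; ∠AWR = 58.50° ✓; |WR| = 11.60 ✓; ∠WRP = 117.3° ✓; |RP| = 25.30 ✓; ∠RPK = 126.3° ✓; |PK| = 12.90 ✗.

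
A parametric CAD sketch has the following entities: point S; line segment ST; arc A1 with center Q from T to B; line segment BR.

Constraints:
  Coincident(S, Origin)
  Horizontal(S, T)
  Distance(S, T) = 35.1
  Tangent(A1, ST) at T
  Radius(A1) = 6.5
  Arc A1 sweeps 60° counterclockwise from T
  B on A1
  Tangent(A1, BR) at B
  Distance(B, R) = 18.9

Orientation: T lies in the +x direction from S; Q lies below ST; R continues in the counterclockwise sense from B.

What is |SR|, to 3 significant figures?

28.0

On A1, T sits at bearing 90° from Q; a 60° counterclockwise sweep puts B at bearing 150°, so B = Q + 6.5·(cos 150°, sin 150°) = (29.5, -3.25). The tangent condition forces QB to be normal to BR, so BR runs along (−sin 150°, cos 150°); with |BR| = 18.9, R = (20.0, -19.6). Then |SR| = |R − S| = 28.0.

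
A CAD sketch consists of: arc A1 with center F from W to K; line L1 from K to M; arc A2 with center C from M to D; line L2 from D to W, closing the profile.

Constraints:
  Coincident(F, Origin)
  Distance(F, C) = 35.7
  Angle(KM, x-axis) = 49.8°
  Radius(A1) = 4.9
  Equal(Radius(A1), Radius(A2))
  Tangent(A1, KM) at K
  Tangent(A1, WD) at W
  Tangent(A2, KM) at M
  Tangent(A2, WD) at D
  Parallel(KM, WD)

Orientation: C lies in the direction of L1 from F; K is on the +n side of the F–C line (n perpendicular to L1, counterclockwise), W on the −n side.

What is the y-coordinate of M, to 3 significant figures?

30.4

The slot axis is L1's direction at 49.8°, so u = (cos 49.8°, sin 49.8°) = (0.645, 0.764) and n = (−sin 49.8°, cos 49.8°) = (-0.764, 0.645). F is at the origin and C lies 35.7 along u from F, so C = 35.7·u = (23.0, 27.3). Tangency of A1 to both parallel lines with radius 4.9 puts K and W at F ± 4.9·n: K = (-3.74, 3.16), W = (3.74, -3.16). Equal radii place M and D the same way about C: M = C + 4.9·n = (19.3, 30.4), D = C − 4.9·n = (26.8, 24.1). So M.y = 30.4.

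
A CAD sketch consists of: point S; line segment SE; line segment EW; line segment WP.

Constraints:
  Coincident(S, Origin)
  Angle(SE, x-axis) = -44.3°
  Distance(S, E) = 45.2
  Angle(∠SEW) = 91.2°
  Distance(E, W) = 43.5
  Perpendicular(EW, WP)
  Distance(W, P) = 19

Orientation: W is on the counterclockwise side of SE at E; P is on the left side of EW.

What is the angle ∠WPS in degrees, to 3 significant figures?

121°

S is at the origin; SE runs at -44.3° with length 45.2, so E = 45.2·(cos -44.3°, sin -44.3°) = (32.3, -31.6). ∠SEW = 91.2°, so EW runs at -44.3° + (180° − 91.2°) = 44.5° from the x-axis; with |EW| = 43.5, W = E + 43.5·(cos 44.5°, sin 44.5°) = (63.4, -1.08). EW is perpendicular to WP; with |WP| = 19.0 on the left of EW, P = W + 19.0·(-0.701, 0.713) = (50.1, 12.5). Then cos ∠WPS = PW·PS / (|PW||PS|), giving 121°.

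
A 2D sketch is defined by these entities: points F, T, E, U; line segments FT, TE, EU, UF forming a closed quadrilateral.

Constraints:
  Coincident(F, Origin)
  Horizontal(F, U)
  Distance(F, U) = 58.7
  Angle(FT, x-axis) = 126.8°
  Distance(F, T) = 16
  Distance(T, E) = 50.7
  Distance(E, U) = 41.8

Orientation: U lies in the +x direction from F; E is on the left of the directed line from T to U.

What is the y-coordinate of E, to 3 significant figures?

35.1

Checks: |TE| = 50.70 ✓; |EU| = 41.80 ✓.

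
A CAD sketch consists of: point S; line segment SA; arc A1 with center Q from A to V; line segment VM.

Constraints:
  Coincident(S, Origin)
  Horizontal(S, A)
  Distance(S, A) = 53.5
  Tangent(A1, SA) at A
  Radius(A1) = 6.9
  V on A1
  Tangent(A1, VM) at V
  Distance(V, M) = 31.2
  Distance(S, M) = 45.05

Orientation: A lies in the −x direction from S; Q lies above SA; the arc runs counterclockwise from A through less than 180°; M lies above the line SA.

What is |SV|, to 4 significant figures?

47.57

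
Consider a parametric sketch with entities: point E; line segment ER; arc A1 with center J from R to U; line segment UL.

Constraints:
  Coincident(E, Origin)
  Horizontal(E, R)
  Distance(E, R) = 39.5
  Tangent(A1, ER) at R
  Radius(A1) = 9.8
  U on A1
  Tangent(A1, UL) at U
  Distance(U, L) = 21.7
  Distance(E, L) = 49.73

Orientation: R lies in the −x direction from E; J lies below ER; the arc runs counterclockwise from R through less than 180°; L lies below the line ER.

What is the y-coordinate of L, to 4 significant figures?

-33.46

E is at the origin; E and R share the same y with |ER| = 39.5 and R on the −x side, so R = (-39.50, 0.000). Since A1 is tangent to ER there, JR ⟂ ER, so J = R + (0, -9.8) = (-39.50, -9.800). Since JU ⟂ UL (tangency), |JL| = √(9.8² + 21.7²) = 23.81 regardless of where U sits on A1. So L lies on both circle(E, 49.73) and circle(J, 23.81); the below-ER intersection is L = (-36.79, -33.46). U is the foot of the tangent from L: U = (-47.92, -14.82).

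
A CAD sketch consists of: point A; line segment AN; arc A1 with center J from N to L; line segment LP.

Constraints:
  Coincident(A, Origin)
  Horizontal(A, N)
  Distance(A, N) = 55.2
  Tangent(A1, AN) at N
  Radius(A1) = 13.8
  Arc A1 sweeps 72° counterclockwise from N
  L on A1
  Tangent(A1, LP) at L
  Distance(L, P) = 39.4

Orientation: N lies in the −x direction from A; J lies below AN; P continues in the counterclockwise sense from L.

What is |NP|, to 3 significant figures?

53.4

A is at the origin; AN is horizontal with |AN| = 55.2 and N on the −x side, so N = (-55.2, 0.00). Since A1 is tangent to AN there, JN ⟂ AN, so J = N + (0, -13.8) = (-55.2, -13.8). On A1, N sits at bearing 90° from J; a 72° counterclockwise sweep puts L at bearing 162°, so L = J + 13.8·(cos 162°, sin 162°) = (-68.3, -9.54). Tangency of A1 to LP means the radius JL is perpendicular to LP, so LP runs along (−sin 162°, cos 162°); with |LP| = 39.4, P = (-80.5, -47.0). Then |NP| = |P − N| = 53.4.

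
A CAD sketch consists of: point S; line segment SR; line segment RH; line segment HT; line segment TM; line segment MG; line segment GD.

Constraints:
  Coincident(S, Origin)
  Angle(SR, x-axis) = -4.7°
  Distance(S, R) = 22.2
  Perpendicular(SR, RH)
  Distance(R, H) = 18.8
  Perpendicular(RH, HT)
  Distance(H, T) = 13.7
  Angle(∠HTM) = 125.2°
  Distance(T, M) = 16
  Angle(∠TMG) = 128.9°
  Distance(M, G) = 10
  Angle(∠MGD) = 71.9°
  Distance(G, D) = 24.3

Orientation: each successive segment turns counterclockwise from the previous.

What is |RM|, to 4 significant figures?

23.63

S is at the origin; SR runs at -4.7° with length 22.2, so R = (22.13, -1.819). The perpendicularity gives RH at right angles to SR, so RH runs at 85.30°; with |RH| = 18.8, H = (23.67, 16.92). RH is perpendicular to HT, so HT runs at 175.3°; with |HT| = 13.7, T = (10.01, 18.04). ∠HTM = 125.2° gives TM at -129.9° from the x-axis; with |TM| = 16.0, M = (-0.2513, 5.766). Then |RM| = |M − R| = 23.63.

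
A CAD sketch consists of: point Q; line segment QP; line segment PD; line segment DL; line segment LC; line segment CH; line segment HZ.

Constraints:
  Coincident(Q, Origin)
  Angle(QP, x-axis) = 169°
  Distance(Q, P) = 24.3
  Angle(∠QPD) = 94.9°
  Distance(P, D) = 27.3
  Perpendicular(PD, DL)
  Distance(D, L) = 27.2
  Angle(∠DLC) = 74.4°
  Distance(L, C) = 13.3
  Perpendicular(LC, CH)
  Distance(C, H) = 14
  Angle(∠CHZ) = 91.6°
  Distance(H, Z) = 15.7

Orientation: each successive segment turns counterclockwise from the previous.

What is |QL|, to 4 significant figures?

29.53

∠QPD = 94.9° gives PD at -105.9° from the x-axis; with |PD| = 27.3, D = (-31.33, -21.62). PD is perpendicular to DL, so DL runs at -15.90°; with |DL| = 27.2, L = (-5.173, -29.07). Then |QL| = |L − Q| = 29.53.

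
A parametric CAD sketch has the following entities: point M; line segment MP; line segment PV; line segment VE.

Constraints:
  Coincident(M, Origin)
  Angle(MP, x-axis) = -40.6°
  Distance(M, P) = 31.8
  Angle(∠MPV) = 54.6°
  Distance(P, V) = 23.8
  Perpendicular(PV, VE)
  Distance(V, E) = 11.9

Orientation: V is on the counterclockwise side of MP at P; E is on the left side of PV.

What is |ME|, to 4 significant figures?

15.02

M is at the origin; MP runs at -40.6° with length 31.8, so P = 31.8·(cos -40.6°, sin -40.6°) = (24.14, -20.69). ∠MPV = 54.6°, so PV runs at -40.6° + (180° − 54.6°) = 84.80° from the x-axis; with |PV| = 23.8, V = P + 23.8·(cos 84.80°, sin 84.80°) = (26.30, 3.007). PV is perpendicular to VE; with |VE| = 11.9 on the left of PV, E = V + 11.9·(-0.9959, 0.09063) = (14.45, 4.086). Then |ME| = |E − M| = 15.02.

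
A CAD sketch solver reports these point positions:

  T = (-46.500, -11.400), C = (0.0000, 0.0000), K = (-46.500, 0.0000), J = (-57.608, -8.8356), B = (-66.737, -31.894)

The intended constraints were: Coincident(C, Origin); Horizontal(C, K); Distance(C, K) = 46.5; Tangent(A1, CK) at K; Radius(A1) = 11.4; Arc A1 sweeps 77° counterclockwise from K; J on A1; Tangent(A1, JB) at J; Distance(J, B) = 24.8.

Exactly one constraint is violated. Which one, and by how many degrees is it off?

Tangent(A1, JB) at J — off by 8.60°.

C = (0.00, 0.00) ✓; C.y = 0.00, K.y = 0.00 ✓; |CK| = 46.50 ✓; ∠(TK, KC) = 90.00° ✓; |TK| = 11.40 ✓; bearing(T→J) − bearing(T→K) = 77.00° ✓; |TJ| = 11.40 ✓; ∠(TJ, JB) = 98.60° ✗; |JB| = 24.80 ✓.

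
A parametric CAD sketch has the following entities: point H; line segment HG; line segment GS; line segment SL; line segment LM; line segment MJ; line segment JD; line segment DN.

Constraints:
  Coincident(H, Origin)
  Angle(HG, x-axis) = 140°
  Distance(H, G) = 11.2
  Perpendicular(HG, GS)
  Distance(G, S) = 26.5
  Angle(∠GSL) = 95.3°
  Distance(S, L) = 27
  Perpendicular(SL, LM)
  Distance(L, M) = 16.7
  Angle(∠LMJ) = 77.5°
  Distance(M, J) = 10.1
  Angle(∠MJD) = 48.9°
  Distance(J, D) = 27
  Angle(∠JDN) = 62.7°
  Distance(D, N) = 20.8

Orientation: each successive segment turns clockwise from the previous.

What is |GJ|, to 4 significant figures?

22.90

H is at the origin; HG runs at 140.0° with length 11.2, so G = (-8.580, 7.199). HG is perpendicular to GS, so GS runs at 50.00°; with |GS| = 26.5, S = (8.454, 27.50). ∠GSL = 95.3° gives SL at -34.70° from the x-axis; with |SL| = 27.0, L = (30.65, 12.13). The perpendicularity gives LM at right angles to SL, so LM runs at -124.7°; with |LM| = 16.7, M = (21.15, -1.601). ∠LMJ = 77.5° gives MJ at 132.8° from the x-axis; with |MJ| = 10.1, J = (14.28, 5.810). Then |GJ| = |J − G| = 22.90.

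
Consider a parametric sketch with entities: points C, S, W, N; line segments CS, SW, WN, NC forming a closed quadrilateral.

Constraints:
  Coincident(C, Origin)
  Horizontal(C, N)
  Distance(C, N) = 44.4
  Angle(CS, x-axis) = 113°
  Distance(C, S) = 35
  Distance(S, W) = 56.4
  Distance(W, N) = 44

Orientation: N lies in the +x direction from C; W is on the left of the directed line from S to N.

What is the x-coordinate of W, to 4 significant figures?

41.50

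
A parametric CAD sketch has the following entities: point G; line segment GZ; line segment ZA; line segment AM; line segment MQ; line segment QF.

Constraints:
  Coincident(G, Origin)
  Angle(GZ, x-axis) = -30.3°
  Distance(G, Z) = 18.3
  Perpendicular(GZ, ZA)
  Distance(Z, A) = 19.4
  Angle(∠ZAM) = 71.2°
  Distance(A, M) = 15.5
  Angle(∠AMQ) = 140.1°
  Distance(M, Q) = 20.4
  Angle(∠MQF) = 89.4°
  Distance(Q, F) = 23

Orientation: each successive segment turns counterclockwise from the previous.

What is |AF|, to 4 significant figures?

34.61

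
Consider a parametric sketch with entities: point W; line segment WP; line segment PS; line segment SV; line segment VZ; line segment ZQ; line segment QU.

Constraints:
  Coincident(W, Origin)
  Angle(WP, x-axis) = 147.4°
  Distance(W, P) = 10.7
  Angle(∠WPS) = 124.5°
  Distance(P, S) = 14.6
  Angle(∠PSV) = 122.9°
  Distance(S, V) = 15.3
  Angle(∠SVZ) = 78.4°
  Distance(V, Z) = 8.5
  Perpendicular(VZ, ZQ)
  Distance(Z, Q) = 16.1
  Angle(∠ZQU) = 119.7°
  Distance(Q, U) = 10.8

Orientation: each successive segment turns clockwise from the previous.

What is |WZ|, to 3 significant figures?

22.2

W is at the origin; WP runs at 147.4° with length 10.7, so P = (-9.01, 5.76). ∠WPS = 124.5° gives PS at 91.9° from the x-axis; with |PS| = 14.6, S = (-9.50, 20.4). ∠PSV = 122.9° gives SV at 34.8° from the x-axis; with |SV| = 15.3, V = (3.07, 29.1). ∠SVZ = 78.4° gives VZ at -66.8° from the x-axis; with |VZ| = 8.5, Z = (6.41, 21.3). Then |WZ| = |Z − W| = 22.2.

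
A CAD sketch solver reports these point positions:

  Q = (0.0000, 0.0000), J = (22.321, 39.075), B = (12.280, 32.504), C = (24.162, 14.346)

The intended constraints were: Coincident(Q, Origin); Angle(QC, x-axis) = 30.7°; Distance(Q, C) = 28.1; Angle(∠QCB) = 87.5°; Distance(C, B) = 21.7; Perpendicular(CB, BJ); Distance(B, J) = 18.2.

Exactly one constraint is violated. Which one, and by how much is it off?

Distance(B, J) = 18.2 — off by 6.20.

Q = (0.00, 0.00) ✓; QC at 30.70° ✓; |QC| = 28.10 ✓; ∠QCB = 87.50° ✓; |CB| = 21.70 ✓; ∠(CB, BJ) = 90.00° ✓; |BJ| = 12.00 ✗.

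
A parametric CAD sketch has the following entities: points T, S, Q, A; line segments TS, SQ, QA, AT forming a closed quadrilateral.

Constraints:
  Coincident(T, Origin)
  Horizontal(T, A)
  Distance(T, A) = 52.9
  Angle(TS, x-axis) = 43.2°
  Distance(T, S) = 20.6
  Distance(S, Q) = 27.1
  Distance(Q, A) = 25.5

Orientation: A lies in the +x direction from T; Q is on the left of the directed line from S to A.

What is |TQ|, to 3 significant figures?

46.6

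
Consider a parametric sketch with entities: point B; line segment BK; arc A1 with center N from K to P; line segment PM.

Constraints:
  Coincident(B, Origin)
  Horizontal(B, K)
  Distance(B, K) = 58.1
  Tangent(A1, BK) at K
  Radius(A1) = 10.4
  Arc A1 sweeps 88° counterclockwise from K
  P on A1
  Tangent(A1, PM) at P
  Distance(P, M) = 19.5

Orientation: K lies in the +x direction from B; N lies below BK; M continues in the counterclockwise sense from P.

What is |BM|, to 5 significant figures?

55.526

On A1, K sits at bearing 90° from N; an 88° counterclockwise sweep puts P at bearing 178°, so P = N + 10.4·(cos 178°, sin 178°) = (47.706, -10.037). Since A1 is tangent to PM there, NP ⟂ PM, so PM runs along (−sin 178°, cos 178°); with |PM| = 19.5, M = (47.026, -29.525). Then |BM| = |M − B| = 55.526.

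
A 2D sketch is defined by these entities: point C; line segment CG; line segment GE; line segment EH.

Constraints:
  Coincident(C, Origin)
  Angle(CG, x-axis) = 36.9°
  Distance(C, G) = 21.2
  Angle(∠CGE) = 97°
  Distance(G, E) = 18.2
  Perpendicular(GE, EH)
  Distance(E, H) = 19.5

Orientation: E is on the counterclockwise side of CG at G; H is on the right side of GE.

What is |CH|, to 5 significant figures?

45.559

C is at the origin; CG runs at 36.9° with length 21.2, so G = 21.2·(cos 36.9°, sin 36.9°) = (16.953, 12.729). ∠CGE = 97.0°, so GE runs at 36.9° + (180° − 97.0°) = 119.90° from the x-axis; with |GE| = 18.2, E = G + 18.2·(cos 119.90°, sin 119.90°) = (7.8808, 28.506). GE is perpendicular to EH; with |EH| = 19.5 on the right of GE, H = E + 19.5·(0.86690, 0.49849) = (24.785, 38.227). Then |CH| = |H − C| = 45.559.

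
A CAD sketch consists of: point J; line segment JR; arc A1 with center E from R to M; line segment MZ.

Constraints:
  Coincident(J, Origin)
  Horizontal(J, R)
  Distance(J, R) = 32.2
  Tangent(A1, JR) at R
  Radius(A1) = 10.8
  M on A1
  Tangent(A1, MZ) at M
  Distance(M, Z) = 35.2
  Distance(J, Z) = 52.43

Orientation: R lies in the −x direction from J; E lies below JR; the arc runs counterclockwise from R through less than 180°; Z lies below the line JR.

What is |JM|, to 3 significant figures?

44.6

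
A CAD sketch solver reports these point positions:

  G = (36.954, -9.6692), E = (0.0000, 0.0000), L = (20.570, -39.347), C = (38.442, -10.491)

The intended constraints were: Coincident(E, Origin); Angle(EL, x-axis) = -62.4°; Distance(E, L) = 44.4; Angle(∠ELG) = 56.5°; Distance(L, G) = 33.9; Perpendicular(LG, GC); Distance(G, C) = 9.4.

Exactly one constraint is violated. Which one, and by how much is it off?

Distance(G, C) = 9.4 — off by 7.70.

E = (0.00, 0.00) ✓; EL at -62.40° ✓; |EL| = 44.40 ✓; ∠ELG = 56.50° ✓; |LG| = 33.90 ✓; ∠(LG, GC) = 90.01° ✓; |GC| = 1.700 ✗.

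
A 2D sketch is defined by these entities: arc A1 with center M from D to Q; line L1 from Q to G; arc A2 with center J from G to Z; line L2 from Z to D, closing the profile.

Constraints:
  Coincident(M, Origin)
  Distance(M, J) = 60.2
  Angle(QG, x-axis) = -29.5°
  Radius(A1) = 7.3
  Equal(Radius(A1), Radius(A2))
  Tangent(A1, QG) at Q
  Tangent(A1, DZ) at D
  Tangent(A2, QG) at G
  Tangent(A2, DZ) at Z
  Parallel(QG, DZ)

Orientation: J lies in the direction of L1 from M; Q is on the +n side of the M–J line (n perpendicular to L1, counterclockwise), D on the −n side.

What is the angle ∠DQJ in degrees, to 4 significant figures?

83.09°

The slot axis is L1's direction at -29.5°, so u = (cos -29.5°, sin -29.5°) = (0.8704, -0.4924) and n = (−sin -29.5°, cos -29.5°) = (0.4924, 0.8704). M is at the origin and J lies 60.2 along u from M, so J = 60.2·u = (52.40, -29.64). Tangency of A1 to both parallel lines with radius 7.3 puts Q and D at M ± 7.3·n: Q = (3.595, 6.354), D = (-3.595, -6.354). Then cos ∠DQJ = QD·QJ / (|QD||QJ|), giving 83.09°.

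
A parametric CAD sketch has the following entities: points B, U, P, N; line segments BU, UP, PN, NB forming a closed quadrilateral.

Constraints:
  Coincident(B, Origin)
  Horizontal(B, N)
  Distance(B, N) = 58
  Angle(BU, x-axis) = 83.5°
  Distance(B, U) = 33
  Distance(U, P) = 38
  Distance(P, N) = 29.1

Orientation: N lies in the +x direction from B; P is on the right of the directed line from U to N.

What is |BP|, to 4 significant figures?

29.64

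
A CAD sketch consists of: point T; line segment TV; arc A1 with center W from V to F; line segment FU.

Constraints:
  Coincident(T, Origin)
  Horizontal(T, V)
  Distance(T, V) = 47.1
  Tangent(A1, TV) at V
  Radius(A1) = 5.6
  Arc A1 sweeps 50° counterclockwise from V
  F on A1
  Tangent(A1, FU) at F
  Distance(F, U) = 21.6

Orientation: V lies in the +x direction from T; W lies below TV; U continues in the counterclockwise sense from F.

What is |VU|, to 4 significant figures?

25.97

T is at the origin; TV is horizontal with |TV| = 47.1 and V on the +x side, so V = (47.10, 0.000). A1 meets TV tangentially, so WV is at right angles to TV, so W = V + (0, -5.6) = (47.10, -5.600). On A1, V sits at bearing 90° from W; a 50° counterclockwise sweep puts F at bearing 140°, so F = W + 5.6·(cos 140°, sin 140°) = (42.81, -2.000). Tangency of A1 to FU means the radius WF is perpendicular to FU, so FU runs along (−sin 140°, cos 140°); with |FU| = 21.6, U = (28.93, -18.55). Then |VU| = |U − V| = 25.97.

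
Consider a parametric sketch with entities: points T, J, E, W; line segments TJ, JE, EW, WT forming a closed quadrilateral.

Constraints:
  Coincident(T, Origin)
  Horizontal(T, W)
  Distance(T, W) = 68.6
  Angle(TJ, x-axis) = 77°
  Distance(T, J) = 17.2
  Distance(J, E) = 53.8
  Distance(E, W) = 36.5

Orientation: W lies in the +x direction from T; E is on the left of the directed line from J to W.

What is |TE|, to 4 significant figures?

64.48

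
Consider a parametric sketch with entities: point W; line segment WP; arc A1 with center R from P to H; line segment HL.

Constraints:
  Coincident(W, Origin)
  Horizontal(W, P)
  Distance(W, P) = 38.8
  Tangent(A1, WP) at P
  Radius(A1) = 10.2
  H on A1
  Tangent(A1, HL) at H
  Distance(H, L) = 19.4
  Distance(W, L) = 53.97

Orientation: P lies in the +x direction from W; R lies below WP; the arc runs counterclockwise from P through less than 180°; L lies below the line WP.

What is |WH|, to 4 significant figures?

35.38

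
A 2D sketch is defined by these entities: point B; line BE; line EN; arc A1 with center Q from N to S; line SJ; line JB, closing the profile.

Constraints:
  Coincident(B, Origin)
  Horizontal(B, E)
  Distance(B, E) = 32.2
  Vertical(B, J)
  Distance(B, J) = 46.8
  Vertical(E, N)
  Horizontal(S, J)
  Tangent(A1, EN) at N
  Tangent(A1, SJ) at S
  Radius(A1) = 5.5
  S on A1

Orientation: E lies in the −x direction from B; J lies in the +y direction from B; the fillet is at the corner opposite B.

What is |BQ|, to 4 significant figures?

49.18

B and J share the same x with |BJ| = 46.8 and J on the +y side, so J = (0.000, 46.80). The virtual corner opposite B is at (-32.20, 46.80). Tangency of A1 to EN means the radius QN is perpendicular to EN and since A1 is tangent to SJ there, QS ⟂ SJ, with radius 5.5, so the center Q sits 5.5 in from both sides at Q = (-26.70, 41.30). Then |BQ| = |Q − B| = 49.18.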